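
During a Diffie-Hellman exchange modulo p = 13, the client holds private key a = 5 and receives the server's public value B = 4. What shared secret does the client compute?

Shared key K = 4^5 mod 13.
4^1 ≡ 4 (mod 13)
4^2 = (4^1)^2 ≡ 4^2 = 16 ≡ 3 (mod 13)
4^4 = (4^2)^2 ≡ 3^2 = 9 ≡ 9 (mod 13)
4^5 = 4^4 · 4^1 ≡ 9 · 4 ≡ 10 (mod 13).

10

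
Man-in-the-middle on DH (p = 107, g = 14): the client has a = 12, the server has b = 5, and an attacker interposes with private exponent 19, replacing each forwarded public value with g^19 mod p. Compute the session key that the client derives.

81

The client receives an attacker's public value M = 14^19 mod 107 instead of the honest one.
14^1 ≡ 14 (mod 107)
14^2 = (14^1)^2 ≡ 14^2 = 196 ≡ 89 (mod 107)
14^4 = (14^2)^2 ≡ 89^2 = 7921 ≡ 3 (mod 107)
14^8 = (14^4)^2 ≡ 3^2 = 9 ≡ 9 (mod 107)
14^16 = (14^8)^2 ≡ 9^2 = 81 ≡ 81 (mod 107)
14^19 = 14^16 · 14^2 · 14^1 ≡ 81 · 89 · 14 ≡ 25 (mod 107).
So M = 25. The client computes K = M^12 mod 107.
25^1 ≡ 25 (mod 107)
25^2 = (25^1)^2 ≡ 25^2 = 625 ≡ 90 (mod 107)
25^4 = (25^2)^2 ≡ 90^2 = 8100 ≡ 75 (mod 107)
25^8 = (25^4)^2 ≡ 75^2 = 5625 ≡ 61 (mod 107)
25^12 = 25^8 · 25^4 ≡ 61 · 75 ≡ 81 (mod 107).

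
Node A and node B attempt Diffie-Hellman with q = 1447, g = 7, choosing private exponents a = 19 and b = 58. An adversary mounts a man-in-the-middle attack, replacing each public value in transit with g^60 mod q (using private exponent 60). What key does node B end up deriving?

Node B receives an adversary's public value M = 7^60 mod 1447 instead of the honest one.
7^1 ≡ 7 (mod 1447)
7^2 = (7^1)^2 ≡ 7^2 = 49 ≡ 49 (mod 1447)
7^4 = (7^2)^2 ≡ 49^2 = 2401 ≡ 954 (mod 1447)
7^8 = (7^4)^2 ≡ 954^2 = 910116 ≡ 1400 (mod 1447)
7^16 = (7^8)^2 ≡ 1400^2 = 1960000 ≡ 762 (mod 1447)
7^32 = (7^16)^2 ≡ 762^2 = 580644 ≡ 397 (mod 1447)
7^60 = 7^32 · 7^16 · 7^8 · 7^4 ≡ 397 · 762 · 1400 · 954 ≡ 282 (mod 1447).
So M = 282. Node B computes K = M^58 mod 1447.
282^1 ≡ 282 (mod 1447)
282^2 = (282^1)^2 ≡ 282^2 = 79524 ≡ 1386 (mod 1447)
282^4 = (282^2)^2 ≡ 1386^2 = 1920996 ≡ 827 (mod 1447)
282^8 = (282^4)^2 ≡ 827^2 = 683929 ≡ 945 (mod 1447)
282^16 = (282^8)^2 ≡ 945^2 = 893025 ≡ 226 (mod 1447)
282^32 = (282^16)^2 ≡ 226^2 = 51076 ≡ 431 (mod 1447)
282^58 = 282^32 · 282^16 · 282^8 · 282^2 ≡ 431 · 226 · 945 · 1386 ≡ 317 (mod 1447).

317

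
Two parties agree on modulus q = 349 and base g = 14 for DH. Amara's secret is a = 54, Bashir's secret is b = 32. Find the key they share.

313

Amara sends A = g^a mod q = 14^54 mod 349.
14^1 ≡ 14 (mod 349)
14^2 = (14^1)^2 ≡ 14^2 = 196 ≡ 196 (mod 349)
14^4 = (14^2)^2 ≡ 196^2 = 38416 ≡ 26 (mod 349)
14^8 = (14^4)^2 ≡ 26^2 = 676 ≡ 327 (mod 349)
14^16 = (14^8)^2 ≡ 327^2 = 106929 ≡ 135 (mod 349)
14^32 = (14^16)^2 ≡ 135^2 = 18225 ≡ 77 (mod 349)
14^54 = 14^32 · 14^16 · 14^4 · 14^2 ≡ 77 · 135 · 26 · 196 ≡ 304 (mod 349).
So A = 304. Bashir then computes K = A^b mod q = 304^32 mod 349.
304^1 ≡ 304 (mod 349)
304^2 = (304^1)^2 ≡ 304^2 = 92416 ≡ 280 (mod 349)
304^4 = (304^2)^2 ≡ 280^2 = 78400 ≡ 224 (mod 349)
304^8 = (304^4)^2 ≡ 224^2 = 50176 ≡ 269 (mod 349)
304^16 = (304^8)^2 ≡ 269^2 = 72361 ≡ 118 (mod 349)
304^32 = (304^16)^2 ≡ 118^2 = 13924 ≡ 313 (mod 349)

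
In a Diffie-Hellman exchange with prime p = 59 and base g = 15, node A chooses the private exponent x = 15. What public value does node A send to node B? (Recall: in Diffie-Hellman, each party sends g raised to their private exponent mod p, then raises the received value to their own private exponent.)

Public value = 15^15 (mod 59).
15^1 ≡ 15 (mod 59)
15^2 = (15^1)^2 ≡ 15^2 = 225 ≡ 48 (mod 59)
15^4 = (15^2)^2 ≡ 48^2 = 2304 ≡ 3 (mod 59)
15^8 = (15^4)^2 ≡ 3^2 = 9 ≡ 9 (mod 59)
15^15 = 15^8 · 15^4 · 15^2 · 15^1 ≡ 9 · 3 · 48 · 15 ≡ 29 (mod 59).

29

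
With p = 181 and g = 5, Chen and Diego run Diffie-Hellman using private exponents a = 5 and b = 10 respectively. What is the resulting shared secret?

Chen sends A = g^a mod p = 5^5 mod 181.
5^1 ≡ 5 (mod 181)
5^2 = (5^1)^2 ≡ 5^2 = 25 ≡ 25 (mod 181)
5^4 = (5^2)^2 ≡ 25^2 = 625 ≡ 82 (mod 181)
5^5 = 5^4 · 5^1 ≡ 82 · 5 ≡ 48 (mod 181).
So A = 48. Diego then computes K = A^b mod p = 48^10 mod 181.
48^1 ≡ 48 (mod 181)
48^2 = (48^1)^2 ≡ 48^2 = 2304 ≡ 132 (mod 181)
48^4 = (48^2)^2 ≡ 132^2 = 17424 ≡ 48 (mod 181)
48^8 = (48^4)^2 ≡ 48^2 = 2304 ≡ 132 (mod 181)
48^10 = 48^8 · 48^2 ≡ 132 · 132 ≡ 48 (mod 181).

48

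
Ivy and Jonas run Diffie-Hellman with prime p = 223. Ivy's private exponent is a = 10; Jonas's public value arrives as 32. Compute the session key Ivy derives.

Shared key K = 32^10 mod 223.
32^1 ≡ 32 (mod 223)
32^2 = (32^1)^2 ≡ 32^2 = 1024 ≡ 132 (mod 223)
32^4 = (32^2)^2 ≡ 132^2 = 17424 ≡ 30 (mod 223)
32^8 = (32^4)^2 ≡ 30^2 = 900 ≡ 8 (mod 223)
32^10 = 32^8 · 32^2 ≡ 8 · 132 ≡ 164 (mod 223).

164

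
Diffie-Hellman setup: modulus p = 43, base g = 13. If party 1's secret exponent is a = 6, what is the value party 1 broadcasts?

16

Public value = 13^6 (mod 43).
13^1 ≡ 13 (mod 43)
13^2 = (13^1)^2 ≡ 13^2 = 169 ≡ 40 (mod 43)
13^4 = (13^2)^2 ≡ 40^2 = 1600 ≡ 9 (mod 43)
13^6 = 13^4 · 13^2 ≡ 9 · 40 ≡ 16 (mod 43).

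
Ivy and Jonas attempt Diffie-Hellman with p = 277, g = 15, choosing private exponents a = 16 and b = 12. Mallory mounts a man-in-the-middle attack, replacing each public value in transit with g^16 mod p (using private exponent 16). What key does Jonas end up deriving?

Jonas receives Mallory's public value M = 15^16 mod 277 instead of the honest one.
15^1 ≡ 15 (mod 277)
15^2 = (15^1)^2 ≡ 15^2 = 225 ≡ 225 (mod 277)
15^4 = (15^2)^2 ≡ 225^2 = 50625 ≡ 211 (mod 277)
15^8 = (15^4)^2 ≡ 211^2 = 44521 ≡ 201 (mod 277)
15^16 = (15^8)^2 ≡ 201^2 = 40401 ≡ 236 (mod 277)
So M = 236. Jonas computes K = M^12 mod 277.
236^1 ≡ 236 (mod 277)
236^2 = (236^1)^2 ≡ 236^2 = 55696 ≡ 19 (mod 277)
236^4 = (236^2)^2 ≡ 19^2 = 361 ≡ 84 (mod 277)
236^8 = (236^4)^2 ≡ 84^2 = 7056 ≡ 131 (mod 277)
236^12 = 236^8 · 236^4 ≡ 131 · 84 ≡ 201 (mod 277).

201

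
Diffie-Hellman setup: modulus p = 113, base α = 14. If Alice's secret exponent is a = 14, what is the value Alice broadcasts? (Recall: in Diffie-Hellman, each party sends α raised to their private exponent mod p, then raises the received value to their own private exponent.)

112

Public value = 14^14 mod 113.
14^1 ≡ 14 (mod 113)
14^2 = (14^1)^2 ≡ 14^2 = 196 ≡ 83 (mod 113)
14^4 = (14^2)^2 ≡ 83^2 = 6889 ≡ 109 (mod 113)
14^8 = (14^4)^2 ≡ 109^2 = 11881 ≡ 16 (mod 113)
14^14 = 14^8 · 14^4 · 14^2 ≡ 16 · 109 · 83 ≡ 112 (mod 113).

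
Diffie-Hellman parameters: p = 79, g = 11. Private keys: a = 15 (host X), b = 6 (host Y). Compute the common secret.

Host X sends A = g^a mod p = 11^15 mod 79.
11^1 ≡ 11 (mod 79)
11^2 = (11^1)^2 ≡ 11^2 = 121 ≡ 42 (mod 79)
11^4 = (11^2)^2 ≡ 42^2 = 1764 ≡ 26 (mod 79)
11^8 = (11^4)^2 ≡ 26^2 = 676 ≡ 44 (mod 79)
11^15 = 11^8 · 11^4 · 11^2 · 11^1 ≡ 44 · 26 · 42 · 11 ≡ 18 (mod 79).
So A = 18. Host Y then computes K = A^b mod p = 18^6 mod 79.
18^1 ≡ 18 (mod 79)
18^2 = (18^1)^2 ≡ 18^2 = 324 ≡ 8 (mod 79)
18^4 = (18^2)^2 ≡ 8^2 = 64 ≡ 64 (mod 79)
18^6 = 18^4 · 18^2 ≡ 64 · 8 ≡ 38 (mod 79).

38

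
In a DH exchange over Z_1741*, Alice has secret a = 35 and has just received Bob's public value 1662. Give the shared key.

876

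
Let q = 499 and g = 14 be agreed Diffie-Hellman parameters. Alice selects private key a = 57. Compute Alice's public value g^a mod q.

31

Public value = 14^57 mod 499.
14^1 ≡ 14 (mod 499)
14^2 = (14^1)^2 ≡ 14^2 = 196 ≡ 196 (mod 499)
14^4 = (14^2)^2 ≡ 196^2 = 38416 ≡ 492 (mod 499)
14^8 = (14^4)^2 ≡ 492^2 = 242064 ≡ 49 (mod 499)
14^16 = (14^8)^2 ≡ 49^2 = 2401 ≡ 405 (mod 499)
14^32 = (14^16)^2 ≡ 405^2 = 164025 ≡ 353 (mod 499)
14^57 = 14^32 · 14^16 · 14^8 · 14^1 ≡ 353 · 405 · 49 · 14 ≡ 31 (mod 499).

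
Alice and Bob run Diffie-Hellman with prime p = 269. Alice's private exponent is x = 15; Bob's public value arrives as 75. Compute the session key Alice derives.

Shared key K = 75^15 mod 269.
75^1 ≡ 75 (mod 269)
75^2 = (75^1)^2 ≡ 75^2 = 5625 ≡ 245 (mod 269)
75^4 = (75^2)^2 ≡ 245^2 = 60025 ≡ 38 (mod 269)
75^8 = (75^4)^2 ≡ 38^2 = 1444 ≡ 99 (mod 269)
75^15 = 75^8 · 75^4 · 75^2 · 75^1 ≡ 99 · 38 · 245 · 75 ≡ 206 (mod 269).

206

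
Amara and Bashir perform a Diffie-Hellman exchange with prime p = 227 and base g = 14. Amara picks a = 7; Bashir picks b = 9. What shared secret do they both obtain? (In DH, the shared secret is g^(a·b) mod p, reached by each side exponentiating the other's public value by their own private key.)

6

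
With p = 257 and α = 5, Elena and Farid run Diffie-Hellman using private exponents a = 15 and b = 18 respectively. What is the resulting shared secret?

9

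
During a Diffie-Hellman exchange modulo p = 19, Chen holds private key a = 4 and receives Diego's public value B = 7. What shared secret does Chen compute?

7

Shared key K = 7^4 mod 19.
7^1 ≡ 7 (mod 19)
7^2 = (7^1)^2 ≡ 7^2 = 49 ≡ 11 (mod 19)
7^4 = (7^2)^2 ≡ 11^2 = 121 ≡ 7 (mod 19)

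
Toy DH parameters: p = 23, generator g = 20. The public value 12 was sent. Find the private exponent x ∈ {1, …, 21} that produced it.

4

Try successive powers of 20 modulo 23:
20^1 ≡ 20
20^2 ≡ 9
20^3 ≡ 19
20^4 ≡ 12
Found: x = 4.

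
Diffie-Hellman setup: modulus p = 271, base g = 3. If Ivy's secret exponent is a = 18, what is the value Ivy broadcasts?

244

Public value = 3^18 mod 271.
3^1 ≡ 3 (mod 271)
3^2 = (3^1)^2 ≡ 3^2 = 9 ≡ 9 (mod 271)
3^4 = (3^2)^2 ≡ 9^2 = 81 ≡ 81 (mod 271)
3^8 = (3^4)^2 ≡ 81^2 = 6561 ≡ 57 (mod 271)
3^16 = (3^8)^2 ≡ 57^2 = 3249 ≡ 268 (mod 271)
3^18 = 3^16 · 3^2 ≡ 268 · 9 ≡ 244 (mod 271).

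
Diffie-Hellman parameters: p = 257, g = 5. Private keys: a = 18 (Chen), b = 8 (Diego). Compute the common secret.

32

Diego sends B = g^b mod p = 5^8 mod 257.
5^1 ≡ 5 (mod 257)
5^2 = (5^1)^2 ≡ 5^2 = 25 ≡ 25 (mod 257)
5^4 = (5^2)^2 ≡ 25^2 = 625 ≡ 111 (mod 257)
5^8 = (5^4)^2 ≡ 111^2 = 12321 ≡ 242 (mod 257)
So B = 242. Chen then computes K = B^a mod p = 242^18 mod 257.
242^1 ≡ 242 (mod 257)
242^2 = (242^1)^2 ≡ 242^2 = 58564 ≡ 225 (mod 257)
242^4 = (242^2)^2 ≡ 225^2 = 50625 ≡ 253 (mod 257)
242^8 = (242^4)^2 ≡ 253^2 = 64009 ≡ 16 (mod 257)
242^16 = (242^8)^2 ≡ 16^2 = 256 ≡ 256 (mod 257)
242^18 = 242^16 · 242^2 ≡ 256 · 225 ≡ 32 (mod 257).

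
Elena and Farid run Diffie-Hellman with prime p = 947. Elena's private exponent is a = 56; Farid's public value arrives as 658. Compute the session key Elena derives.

289

Shared key K = 658^56 mod 947.
658^1 ≡ 658 (mod 947)
658^2 = (658^1)^2 ≡ 658^2 = 432964 ≡ 185 (mod 947)
658^4 = (658^2)^2 ≡ 185^2 = 34225 ≡ 133 (mod 947)
658^8 = (658^4)^2 ≡ 133^2 = 17689 ≡ 643 (mod 947)
658^16 = (658^8)^2 ≡ 643^2 = 413449 ≡ 557 (mod 947)
658^32 = (658^16)^2 ≡ 557^2 = 310249 ≡ 580 (mod 947)
658^56 = 658^32 · 658^16 · 658^8 ≡ 580 · 557 · 643 ≡ 289 (mod 947).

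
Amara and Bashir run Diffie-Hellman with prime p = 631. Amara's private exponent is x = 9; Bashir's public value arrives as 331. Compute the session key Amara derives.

312

Shared key K = 331^9 mod 631.
331^1 ≡ 331 (mod 631)
331^2 = (331^1)^2 ≡ 331^2 = 109561 ≡ 398 (mod 631)
331^4 = (331^2)^2 ≡ 398^2 = 158404 ≡ 23 (mod 631)
331^8 = (331^4)^2 ≡ 23^2 = 529 ≡ 529 (mod 631)
331^9 = 331^8 · 331^1 ≡ 529 · 331 ≡ 312 (mod 631).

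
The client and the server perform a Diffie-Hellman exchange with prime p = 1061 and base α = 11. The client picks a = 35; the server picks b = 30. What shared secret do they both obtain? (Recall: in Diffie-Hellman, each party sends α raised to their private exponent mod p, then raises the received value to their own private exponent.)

The client sends A = α^a mod p = 11^35 mod 1061.
11^1 ≡ 11 (mod 1061)
11^2 = (11^1)^2 ≡ 11^2 = 121 ≡ 121 (mod 1061)
11^4 = (11^2)^2 ≡ 121^2 = 14641 ≡ 848 (mod 1061)
11^8 = (11^4)^2 ≡ 848^2 = 719104 ≡ 807 (mod 1061)
11^16 = (11^8)^2 ≡ 807^2 = 651249 ≡ 856 (mod 1061)
11^32 = (11^16)^2 ≡ 856^2 = 732736 ≡ 646 (mod 1061)
11^35 = 11^32 · 11^2 · 11^1 ≡ 646 · 121 · 11 ≡ 416 (mod 1061).
So A = 416. The server then computes K = A^b mod p = 416^30 mod 1061.
416^1 ≡ 416 (mod 1061)
416^2 = (416^1)^2 ≡ 416^2 = 173056 ≡ 113 (mod 1061)
416^4 = (416^2)^2 ≡ 113^2 = 12769 ≡ 37 (mod 1061)
416^8 = (416^4)^2 ≡ 37^2 = 1369 ≡ 308 (mod 1061)
416^16 = (416^8)^2 ≡ 308^2 = 94864 ≡ 435 (mod 1061)
416^30 = 416^16 · 416^8 · 416^4 · 416^2 ≡ 435 · 308 · 37 · 113 ≡ 576 (mod 1061).

576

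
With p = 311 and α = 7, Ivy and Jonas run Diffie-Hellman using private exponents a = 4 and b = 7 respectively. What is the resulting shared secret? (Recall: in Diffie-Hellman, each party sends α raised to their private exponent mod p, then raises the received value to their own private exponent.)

Ivy sends A = α^a mod p = 7^4 mod 311.
7^1 ≡ 7 (mod 311)
7^2 = (7^1)^2 ≡ 7^2 = 49 ≡ 49 (mod 311)
7^4 = (7^2)^2 ≡ 49^2 = 2401 ≡ 224 (mod 311)
So A = 224. Jonas then computes K = A^b mod p = 224^7 mod 311.
224^1 ≡ 224 (mod 311)
224^2 = (224^1)^2 ≡ 224^2 = 50176 ≡ 105 (mod 311)
224^4 = (224^2)^2 ≡ 105^2 = 11025 ≡ 140 (mod 311)
224^7 = 224^4 · 224^2 · 224^1 ≡ 140 · 105 · 224 ≡ 243 (mod 311).

243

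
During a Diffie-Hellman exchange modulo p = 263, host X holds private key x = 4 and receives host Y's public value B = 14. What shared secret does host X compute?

18

Shared key K = 14^4 mod 263.
14^1 ≡ 14 (mod 263)
14^2 = (14^1)^2 ≡ 14^2 = 196 ≡ 196 (mod 263)
14^4 = (14^2)^2 ≡ 196^2 = 38416 ≡ 18 (mod 263)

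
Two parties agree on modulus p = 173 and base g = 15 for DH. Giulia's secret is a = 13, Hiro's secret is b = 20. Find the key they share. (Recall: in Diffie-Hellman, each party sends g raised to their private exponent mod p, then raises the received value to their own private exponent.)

Giulia sends A = g^a mod p = 15^13 mod 173.
15^1 ≡ 15 (mod 173)
15^2 = (15^1)^2 ≡ 15^2 = 225 ≡ 52 (mod 173)
15^4 = (15^2)^2 ≡ 52^2 = 2704 ≡ 109 (mod 173)
15^8 = (15^4)^2 ≡ 109^2 = 11881 ≡ 117 (mod 173)
15^13 = 15^8 · 15^4 · 15^1 ≡ 117 · 109 · 15 ≡ 130 (mod 173).
So A = 130. Hiro then computes K = A^b mod p = 130^20 mod 173.
130^1 ≡ 130 (mod 173)
130^2 = (130^1)^2 ≡ 130^2 = 16900 ≡ 119 (mod 173)
130^4 = (130^2)^2 ≡ 119^2 = 14161 ≡ 148 (mod 173)
130^8 = (130^4)^2 ≡ 148^2 = 21904 ≡ 106 (mod 173)
130^16 = (130^8)^2 ≡ 106^2 = 11236 ≡ 164 (mod 173)
130^20 = 130^16 · 130^4 ≡ 164 · 148 ≡ 52 (mod 173).

52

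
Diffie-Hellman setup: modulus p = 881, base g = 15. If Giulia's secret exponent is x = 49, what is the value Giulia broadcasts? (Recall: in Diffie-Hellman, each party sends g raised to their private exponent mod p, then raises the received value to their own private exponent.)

456

Public value = 15^49 mod 881.
15^1 ≡ 15 (mod 881)
15^2 = (15^1)^2 ≡ 15^2 = 225 ≡ 225 (mod 881)
15^4 = (15^2)^2 ≡ 225^2 = 50625 ≡ 408 (mod 881)
15^8 = (15^4)^2 ≡ 408^2 = 166464 ≡ 836 (mod 881)
15^16 = (15^8)^2 ≡ 836^2 = 698896 ≡ 263 (mod 881)
15^32 = (15^16)^2 ≡ 263^2 = 69169 ≡ 451 (mod 881)
15^49 = 15^32 · 15^16 · 15^1 ≡ 451 · 263 · 15 ≡ 456 (mod 881).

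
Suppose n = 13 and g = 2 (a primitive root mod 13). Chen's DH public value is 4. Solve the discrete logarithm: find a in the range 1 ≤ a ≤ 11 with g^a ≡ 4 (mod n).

2

Try successive powers of 2 modulo 13:
2^1 ≡ 2
2^2 ≡ 4
Found: a = 2.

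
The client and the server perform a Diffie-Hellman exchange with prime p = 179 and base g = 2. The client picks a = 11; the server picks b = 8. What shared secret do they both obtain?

89

The server sends B = g^b mod p = 2^8 mod 179.
2^1 ≡ 2 (mod 179)
2^2 = (2^1)^2 ≡ 2^2 = 4 ≡ 4 (mod 179)
2^4 = (2^2)^2 ≡ 4^2 = 16 ≡ 16 (mod 179)
2^8 = (2^4)^2 ≡ 16^2 = 256 ≡ 77 (mod 179)
So B = 77. The client then computes K = B^a mod p = 77^11 mod 179.
77^1 ≡ 77 (mod 179)
77^2 = (77^1)^2 ≡ 77^2 = 5929 ≡ 22 (mod 179)
77^4 = (77^2)^2 ≡ 22^2 = 484 ≡ 126 (mod 179)
77^8 = (77^4)^2 ≡ 126^2 = 15876 ≡ 124 (mod 179)
77^11 = 77^8 · 77^2 · 77^1 ≡ 124 · 22 · 77 ≡ 89 (mod 179).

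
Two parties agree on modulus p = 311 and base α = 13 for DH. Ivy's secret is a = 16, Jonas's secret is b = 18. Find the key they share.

Ivy sends A = α^a mod p = 13^16 mod 311.
13^1 ≡ 13 (mod 311)
13^2 = (13^1)^2 ≡ 13^2 = 169 ≡ 169 (mod 311)
13^4 = (13^2)^2 ≡ 169^2 = 28561 ≡ 260 (mod 311)
13^8 = (13^4)^2 ≡ 260^2 = 67600 ≡ 113 (mod 311)
13^16 = (13^8)^2 ≡ 113^2 = 12769 ≡ 18 (mod 311)
So A = 18. Jonas then computes K = A^b mod p = 18^18 mod 311.
18^1 ≡ 18 (mod 311)
18^2 = (18^1)^2 ≡ 18^2 = 324 ≡ 13 (mod 311)
18^4 = (18^2)^2 ≡ 13^2 = 169 ≡ 169 (mod 311)
18^8 = (18^4)^2 ≡ 169^2 = 28561 ≡ 260 (mod 311)
18^16 = (18^8)^2 ≡ 260^2 = 67600 ≡ 113 (mod 311)
18^18 = 18^16 · 18^2 ≡ 113 · 13 ≡ 225 (mod 311).

225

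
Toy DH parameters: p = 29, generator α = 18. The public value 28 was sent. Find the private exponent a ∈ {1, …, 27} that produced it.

14

Try successive powers of 18 modulo 29:
18^1 ≡ 18
18^2 ≡ 5
18^3 ≡ 3
18^4 ≡ 25
18^5 ≡ 15
18^6 ≡ 9
18^7 ≡ 17
18^8 ≡ 16
18^9 ≡ 27
18^10 ≡ 22
18^11 ≡ 19
18^12 ≡ 23
18^13 ≡ 8
18^14 ≡ 28
Found: a = 14.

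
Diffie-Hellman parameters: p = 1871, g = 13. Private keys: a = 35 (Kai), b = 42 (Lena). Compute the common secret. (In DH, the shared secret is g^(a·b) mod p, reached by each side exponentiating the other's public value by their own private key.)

1779

Kai sends A = g^a mod p = 13^35 mod 1871.
13^1 ≡ 13 (mod 1871)
13^2 = (13^1)^2 ≡ 13^2 = 169 ≡ 169 (mod 1871)
13^4 = (13^2)^2 ≡ 169^2 = 28561 ≡ 496 (mod 1871)
13^8 = (13^4)^2 ≡ 496^2 = 246016 ≡ 915 (mod 1871)
13^16 = (13^8)^2 ≡ 915^2 = 837225 ≡ 888 (mod 1871)
13^32 = (13^16)^2 ≡ 888^2 = 788544 ≡ 853 (mod 1871)
13^35 = 13^32 · 13^2 · 13^1 ≡ 853 · 169 · 13 ≡ 1170 (mod 1871).
So A = 1170. Lena then computes K = A^b mod p = 1170^42 mod 1871.
1170^1 ≡ 1170 (mod 1871)
1170^2 = (1170^1)^2 ≡ 1170^2 = 1368900 ≡ 1199 (mod 1871)
1170^4 = (1170^2)^2 ≡ 1199^2 = 1437601 ≡ 673 (mod 1871)
1170^8 = (1170^4)^2 ≡ 673^2 = 452929 ≡ 147 (mod 1871)
1170^16 = (1170^8)^2 ≡ 147^2 = 21609 ≡ 1028 (mod 1871)
1170^32 = (1170^16)^2 ≡ 1028^2 = 1056784 ≡ 1540 (mod 1871)
1170^42 = 1170^32 · 1170^8 · 1170^2 ≡ 1540 · 147 · 1199 ≡ 1779 (mod 1871).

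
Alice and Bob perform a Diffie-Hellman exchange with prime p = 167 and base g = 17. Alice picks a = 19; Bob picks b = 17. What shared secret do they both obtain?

Alice sends A = g^a mod p = 17^19 mod 167.
17^1 ≡ 17 (mod 167)
17^2 = (17^1)^2 ≡ 17^2 = 289 ≡ 122 (mod 167)
17^4 = (17^2)^2 ≡ 122^2 = 14884 ≡ 21 (mod 167)
17^8 = (17^4)^2 ≡ 21^2 = 441 ≡ 107 (mod 167)
17^16 = (17^8)^2 ≡ 107^2 = 11449 ≡ 93 (mod 167)
17^19 = 17^16 · 17^2 · 17^1 ≡ 93 · 122 · 17 ≡ 164 (mod 167).
So A = 164. Bob then computes K = A^b mod p = 164^17 mod 167.
164^1 ≡ 164 (mod 167)
164^2 = (164^1)^2 ≡ 164^2 = 26896 ≡ 9 (mod 167)
164^4 = (164^2)^2 ≡ 9^2 = 81 ≡ 81 (mod 167)
164^8 = (164^4)^2 ≡ 81^2 = 6561 ≡ 48 (mod 167)
164^16 = (164^8)^2 ≡ 48^2 = 2304 ≡ 133 (mod 167)
164^17 = 164^16 · 164^1 ≡ 133 · 164 ≡ 102 (mod 167).

102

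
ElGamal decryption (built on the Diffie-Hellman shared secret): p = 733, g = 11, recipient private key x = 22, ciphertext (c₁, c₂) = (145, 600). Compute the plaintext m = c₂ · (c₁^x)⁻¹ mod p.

Shared mask s = c₁^x mod p = 145^22 mod 733.
145^1 ≡ 145 (mod 733)
145^2 = (145^1)^2 ≡ 145^2 = 21025 ≡ 501 (mod 733)
145^4 = (145^2)^2 ≡ 501^2 = 251001 ≡ 315 (mod 733)
145^8 = (145^4)^2 ≡ 315^2 = 99225 ≡ 270 (mod 733)
145^16 = (145^8)^2 ≡ 270^2 = 72900 ≡ 333 (mod 733)
145^22 = 145^16 · 145^4 · 145^2 ≡ 333 · 315 · 501 ≡ 693 (mod 733).
So s = 693; s⁻¹ ≡ 678 (mod 733).
m = c₂ · s⁻¹ mod 733 = 600 · 678 mod 733 = 718.

718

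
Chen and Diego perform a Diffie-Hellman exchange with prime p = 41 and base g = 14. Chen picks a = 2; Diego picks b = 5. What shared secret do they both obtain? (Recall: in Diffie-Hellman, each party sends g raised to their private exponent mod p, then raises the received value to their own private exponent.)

32

Chen sends A = g^a mod p = 14^2 mod 41.
14^1 ≡ 14 (mod 41)
14^2 = (14^1)^2 ≡ 14^2 = 196 ≡ 32 (mod 41)
So A = 32. Diego then computes K = A^b mod p = 32^5 mod 41.
32^1 ≡ 32 (mod 41)
32^2 = (32^1)^2 ≡ 32^2 = 1024 ≡ 40 (mod 41)
32^4 = (32^2)^2 ≡ 40^2 = 1600 ≡ 1 (mod 41)
32^5 = 32^4 · 32^1 ≡ 1 · 32 ≡ 32 (mod 41).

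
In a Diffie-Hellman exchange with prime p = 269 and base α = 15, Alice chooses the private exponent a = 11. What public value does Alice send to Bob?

Public value = 15^11 (mod 269).
15^1 ≡ 15 (mod 269)
15^2 = (15^1)^2 ≡ 15^2 = 225 ≡ 225 (mod 269)
15^4 = (15^2)^2 ≡ 225^2 = 50625 ≡ 53 (mod 269)
15^8 = (15^4)^2 ≡ 53^2 = 2809 ≡ 119 (mod 269)
15^11 = 15^8 · 15^2 · 15^1 ≡ 119 · 225 · 15 ≡ 8 (mod 269).

8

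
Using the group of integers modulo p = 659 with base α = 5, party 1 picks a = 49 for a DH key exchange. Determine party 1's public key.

57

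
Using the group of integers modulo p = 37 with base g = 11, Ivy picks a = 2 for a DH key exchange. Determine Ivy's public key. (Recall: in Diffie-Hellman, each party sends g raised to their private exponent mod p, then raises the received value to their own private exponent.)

10

Public value = 11^2 mod 37.
11^1 ≡ 11 (mod 37)
11^2 = (11^1)^2 ≡ 11^2 = 121 ≡ 10 (mod 37)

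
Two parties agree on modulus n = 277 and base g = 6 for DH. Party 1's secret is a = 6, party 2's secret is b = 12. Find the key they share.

Party 1 sends A = g^a mod n = 6^6 mod 277.
6^1 ≡ 6 (mod 277)
6^2 = (6^1)^2 ≡ 6^2 = 36 ≡ 36 (mod 277)
6^4 = (6^2)^2 ≡ 36^2 = 1296 ≡ 188 (mod 277)
6^6 = 6^4 · 6^2 ≡ 188 · 36 ≡ 120 (mod 277).
So A = 120. Party 2 then computes K = A^b mod n = 120^12 mod 277.
120^1 ≡ 120 (mod 277)
120^2 = (120^1)^2 ≡ 120^2 = 14400 ≡ 273 (mod 277)
120^4 = (120^2)^2 ≡ 273^2 = 74529 ≡ 16 (mod 277)
120^8 = (120^4)^2 ≡ 16^2 = 256 ≡ 256 (mod 277)
120^12 = 120^8 · 120^4 ≡ 256 · 16 ≡ 218 (mod 277).

218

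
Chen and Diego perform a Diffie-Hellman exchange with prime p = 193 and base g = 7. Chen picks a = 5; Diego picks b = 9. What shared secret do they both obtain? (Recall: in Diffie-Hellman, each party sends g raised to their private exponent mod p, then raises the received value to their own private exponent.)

184

Diego sends B = g^b mod p = 7^9 mod 193.
7^1 ≡ 7 (mod 193)
7^2 = (7^1)^2 ≡ 7^2 = 49 ≡ 49 (mod 193)
7^4 = (7^2)^2 ≡ 49^2 = 2401 ≡ 85 (mod 193)
7^8 = (7^4)^2 ≡ 85^2 = 7225 ≡ 84 (mod 193)
7^9 = 7^8 · 7^1 ≡ 84 · 7 ≡ 9 (mod 193).
So B = 9. Chen then computes K = B^a mod p = 9^5 mod 193.
9^1 ≡ 9 (mod 193)
9^2 = (9^1)^2 ≡ 9^2 = 81 ≡ 81 (mod 193)
9^4 = (9^2)^2 ≡ 81^2 = 6561 ≡ 192 (mod 193)
9^5 = 9^4 · 9^1 ≡ 192 · 9 ≡ 184 (mod 193).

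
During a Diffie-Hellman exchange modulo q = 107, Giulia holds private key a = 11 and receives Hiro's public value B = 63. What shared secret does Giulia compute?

54

Shared key K = 63^11 mod 107.
63^1 ≡ 63 (mod 107)
63^2 = (63^1)^2 ≡ 63^2 = 3969 ≡ 10 (mod 107)
63^4 = (63^2)^2 ≡ 10^2 = 100 ≡ 100 (mod 107)
63^8 = (63^4)^2 ≡ 100^2 = 10000 ≡ 49 (mod 107)
63^11 = 63^8 · 63^2 · 63^1 ≡ 49 · 10 · 63 ≡ 54 (mod 107).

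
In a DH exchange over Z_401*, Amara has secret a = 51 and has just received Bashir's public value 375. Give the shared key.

Shared key K = 375^51 mod 401.
375^1 ≡ 375 (mod 401)
375^2 = (375^1)^2 ≡ 375^2 = 140625 ≡ 275 (mod 401)
375^4 = (375^2)^2 ≡ 275^2 = 75625 ≡ 237 (mod 401)
375^8 = (375^4)^2 ≡ 237^2 = 56169 ≡ 29 (mod 401)
375^16 = (375^8)^2 ≡ 29^2 = 841 ≡ 39 (mod 401)
375^32 = (375^16)^2 ≡ 39^2 = 1521 ≡ 318 (mod 401)
375^51 = 375^32 · 375^16 · 375^2 · 375^1 ≡ 318 · 39 · 275 · 375 ≡ 33 (mod 401).

33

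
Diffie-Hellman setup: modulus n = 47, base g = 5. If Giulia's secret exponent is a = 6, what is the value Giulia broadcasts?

Public value = 5^6 mod 47.
5^1 ≡ 5 (mod 47)
5^2 = (5^1)^2 ≡ 5^2 = 25 ≡ 25 (mod 47)
5^4 = (5^2)^2 ≡ 25^2 = 625 ≡ 14 (mod 47)
5^6 = 5^4 · 5^2 ≡ 14 · 25 ≡ 21 (mod 47).

21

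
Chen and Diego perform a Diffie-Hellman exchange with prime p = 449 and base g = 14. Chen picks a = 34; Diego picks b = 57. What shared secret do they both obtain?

Diego sends B = g^b mod p = 14^57 mod 449.
14^1 ≡ 14 (mod 449)
14^2 = (14^1)^2 ≡ 14^2 = 196 ≡ 196 (mod 449)
14^4 = (14^2)^2 ≡ 196^2 = 38416 ≡ 251 (mod 449)
14^8 = (14^4)^2 ≡ 251^2 = 63001 ≡ 141 (mod 449)
14^16 = (14^8)^2 ≡ 141^2 = 19881 ≡ 125 (mod 449)
14^32 = (14^16)^2 ≡ 125^2 = 15625 ≡ 359 (mod 449)
14^57 = 14^32 · 14^16 · 14^8 · 14^1 ≡ 359 · 125 · 141 · 14 ≡ 40 (mod 449).
So B = 40. Chen then computes K = B^a mod p = 40^34 mod 449.
40^1 ≡ 40 (mod 449)
40^2 = (40^1)^2 ≡ 40^2 = 1600 ≡ 253 (mod 449)
40^4 = (40^2)^2 ≡ 253^2 = 64009 ≡ 251 (mod 449)
40^8 = (40^4)^2 ≡ 251^2 = 63001 ≡ 141 (mod 449)
40^16 = (40^8)^2 ≡ 141^2 = 19881 ≡ 125 (mod 449)
40^32 = (40^16)^2 ≡ 125^2 = 15625 ≡ 359 (mod 449)
40^34 = 40^32 · 40^2 ≡ 359 · 253 ≡ 129 (mod 449).

129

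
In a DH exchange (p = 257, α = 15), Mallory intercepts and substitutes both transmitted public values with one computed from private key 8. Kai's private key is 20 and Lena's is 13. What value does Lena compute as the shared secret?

Lena receives Mallory's public value M = 15^8 mod 257 instead of the honest one.
15^1 ≡ 15 (mod 257)
15^2 = (15^1)^2 ≡ 15^2 = 225 ≡ 225 (mod 257)
15^4 = (15^2)^2 ≡ 225^2 = 50625 ≡ 253 (mod 257)
15^8 = (15^4)^2 ≡ 253^2 = 64009 ≡ 16 (mod 257)
So M = 16. Lena computes K = M^13 mod 257.
16^1 ≡ 16 (mod 257)
16^2 = (16^1)^2 ≡ 16^2 = 256 ≡ 256 (mod 257)
16^4 = (16^2)^2 ≡ 256^2 = 65536 ≡ 1 (mod 257)
16^8 = (16^4)^2 ≡ 1^2 = 1 ≡ 1 (mod 257)
16^13 = 16^8 · 16^4 · 16^1 ≡ 1 · 1 · 16 ≡ 16 (mod 257).

16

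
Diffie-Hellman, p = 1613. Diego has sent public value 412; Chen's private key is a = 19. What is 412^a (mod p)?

88

Shared key K = 412^19 mod 1613.
412^1 ≡ 412 (mod 1613)
412^2 = (412^1)^2 ≡ 412^2 = 169744 ≡ 379 (mod 1613)
412^4 = (412^2)^2 ≡ 379^2 = 143641 ≡ 84 (mod 1613)
412^8 = (412^4)^2 ≡ 84^2 = 7056 ≡ 604 (mod 1613)
412^16 = (412^8)^2 ≡ 604^2 = 364816 ≡ 278 (mod 1613)
412^19 = 412^16 · 412^2 · 412^1 ≡ 278 · 379 · 412 ≡ 88 (mod 1613).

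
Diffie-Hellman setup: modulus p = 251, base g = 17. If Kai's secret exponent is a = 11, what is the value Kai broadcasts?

Public value = 17^{11} \pmod{251}.
17^1 ≡ 17 (mod 251)
17^2 = (17^1)^2 ≡ 17^2 = 289 ≡ 38 (mod 251)
17^4 = (17^2)^2 ≡ 38^2 = 1444 ≡ 189 (mod 251)
17^8 = (17^4)^2 ≡ 189^2 = 35721 ≡ 79 (mod 251)
17^11 = 17^8 · 17^2 · 17^1 ≡ 79 · 38 · 17 ≡ 81 (mod 251).

81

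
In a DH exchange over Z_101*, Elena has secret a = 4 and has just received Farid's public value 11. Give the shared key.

Shared key K = 11^4 mod 101.
11^1 ≡ 11 (mod 101)
11^2 = (11^1)^2 ≡ 11^2 = 121 ≡ 20 (mod 101)
11^4 = (11^2)^2 ≡ 20^2 = 400 ≡ 97 (mod 101)

97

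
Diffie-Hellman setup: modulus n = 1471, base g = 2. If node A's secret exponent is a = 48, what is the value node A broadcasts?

Public value = 2^48 (mod 1471).
2^1 ≡ 2 (mod 1471)
2^2 = (2^1)^2 ≡ 2^2 = 4 ≡ 4 (mod 1471)
2^4 = (2^2)^2 ≡ 4^2 = 16 ≡ 16 (mod 1471)
2^8 = (2^4)^2 ≡ 16^2 = 256 ≡ 256 (mod 1471)
2^16 = (2^8)^2 ≡ 256^2 = 65536 ≡ 812 (mod 1471)
2^32 = (2^16)^2 ≡ 812^2 = 659344 ≡ 336 (mod 1471)
2^48 = 2^32 · 2^16 ≡ 336 · 812 ≡ 697 (mod 1471).

697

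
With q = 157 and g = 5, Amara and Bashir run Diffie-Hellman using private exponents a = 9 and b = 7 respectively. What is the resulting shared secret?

Amara sends A = g^a mod q = 5^9 mod 157.
5^1 ≡ 5 (mod 157)
5^2 = (5^1)^2 ≡ 5^2 = 25 ≡ 25 (mod 157)
5^4 = (5^2)^2 ≡ 25^2 = 625 ≡ 154 (mod 157)
5^8 = (5^4)^2 ≡ 154^2 = 23716 ≡ 9 (mod 157)
5^9 = 5^8 · 5^1 ≡ 9 · 5 ≡ 45 (mod 157).
So A = 45. Bashir then computes K = A^b mod q = 45^7 mod 157.
45^1 ≡ 45 (mod 157)
45^2 = (45^1)^2 ≡ 45^2 = 2025 ≡ 141 (mod 157)
45^4 = (45^2)^2 ≡ 141^2 = 19881 ≡ 99 (mod 157)
45^7 = 45^4 · 45^2 · 45^1 ≡ 99 · 141 · 45 ≡ 155 (mod 157).

155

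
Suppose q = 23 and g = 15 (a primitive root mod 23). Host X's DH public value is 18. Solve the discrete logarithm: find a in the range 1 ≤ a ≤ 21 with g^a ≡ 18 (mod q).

Try successive powers of 15 modulo 23:
15^1 ≡ 15
15^2 ≡ 18
Found: a = 2.

2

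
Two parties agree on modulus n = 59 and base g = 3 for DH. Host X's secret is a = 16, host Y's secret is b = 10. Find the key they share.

48

Host X sends A = g^a mod n = 3^16 mod 59.
3^1 ≡ 3 (mod 59)
3^2 = (3^1)^2 ≡ 3^2 = 9 ≡ 9 (mod 59)
3^4 = (3^2)^2 ≡ 9^2 = 81 ≡ 22 (mod 59)
3^8 = (3^4)^2 ≡ 22^2 = 484 ≡ 12 (mod 59)
3^16 = (3^8)^2 ≡ 12^2 = 144 ≡ 26 (mod 59)
So A = 26. Host Y then computes K = A^b mod n = 26^10 mod 59.
26^1 ≡ 26 (mod 59)
26^2 = (26^1)^2 ≡ 26^2 = 676 ≡ 27 (mod 59)
26^4 = (26^2)^2 ≡ 27^2 = 729 ≡ 21 (mod 59)
26^8 = (26^4)^2 ≡ 21^2 = 441 ≡ 28 (mod 59)
26^10 = 26^8 · 26^2 ≡ 28 · 27 ≡ 48 (mod 59).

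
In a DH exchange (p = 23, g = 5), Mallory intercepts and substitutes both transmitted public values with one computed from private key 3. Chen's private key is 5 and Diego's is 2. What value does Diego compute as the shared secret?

Diego receives Mallory's public value M = 5^3 mod 23 instead of the honest one.
5^1 ≡ 5 (mod 23)
5^2 = (5^1)^2 ≡ 5^2 = 25 ≡ 2 (mod 23)
5^3 = 5^2 · 5^1 ≡ 2 · 5 ≡ 10 (mod 23).
So M = 10. Diego computes K = M^2 mod 23.
10^1 ≡ 10 (mod 23)
10^2 = (10^1)^2 ≡ 10^2 = 100 ≡ 8 (mod 23)

8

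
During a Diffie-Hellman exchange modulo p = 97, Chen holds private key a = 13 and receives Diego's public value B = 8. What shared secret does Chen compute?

18

Shared key K = 8^13 mod 97.
8^1 ≡ 8 (mod 97)
8^2 = (8^1)^2 ≡ 8^2 = 64 ≡ 64 (mod 97)
8^4 = (8^2)^2 ≡ 64^2 = 4096 ≡ 22 (mod 97)
8^8 = (8^4)^2 ≡ 22^2 = 484 ≡ 96 (mod 97)
8^13 = 8^8 · 8^4 · 8^1 ≡ 96 · 22 · 8 ≡ 18 (mod 97).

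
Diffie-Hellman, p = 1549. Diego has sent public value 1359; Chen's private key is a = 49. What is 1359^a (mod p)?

Shared key K = 1359^49 mod 1549.
1359^1 ≡ 1359 (mod 1549)
1359^2 = (1359^1)^2 ≡ 1359^2 = 1846881 ≡ 473 (mod 1549)
1359^4 = (1359^2)^2 ≡ 473^2 = 223729 ≡ 673 (mod 1549)
1359^8 = (1359^4)^2 ≡ 673^2 = 452929 ≡ 621 (mod 1549)
1359^16 = (1359^8)^2 ≡ 621^2 = 385641 ≡ 1489 (mod 1549)
1359^32 = (1359^16)^2 ≡ 1489^2 = 2217121 ≡ 502 (mod 1549)
1359^49 = 1359^32 · 1359^16 · 1359^1 ≡ 502 · 1489 · 1359 ≡ 794 (mod 1549).

794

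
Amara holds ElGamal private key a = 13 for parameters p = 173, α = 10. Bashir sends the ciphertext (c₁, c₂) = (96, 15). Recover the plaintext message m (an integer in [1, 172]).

73

Shared mask s = c₁^a mod p = 96^13 mod 173.
96^1 ≡ 96 (mod 173)
96^2 = (96^1)^2 ≡ 96^2 = 9216 ≡ 47 (mod 173)
96^4 = (96^2)^2 ≡ 47^2 = 2209 ≡ 133 (mod 173)
96^8 = (96^4)^2 ≡ 133^2 = 17689 ≡ 43 (mod 173)
96^13 = 96^8 · 96^4 · 96^1 ≡ 43 · 133 · 96 ≡ 95 (mod 173).
So s = 95; s⁻¹ ≡ 51 (mod 173).
m = c₂ · s⁻¹ mod 173 = 15 · 51 mod 173 = 73.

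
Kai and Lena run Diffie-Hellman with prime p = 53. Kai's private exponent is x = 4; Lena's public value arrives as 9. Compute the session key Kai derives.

42

Shared key K = 9^4 mod 53.
9^1 ≡ 9 (mod 53)
9^2 = (9^1)^2 ≡ 9^2 = 81 ≡ 28 (mod 53)
9^4 = (9^2)^2 ≡ 28^2 = 784 ≡ 42 (mod 53)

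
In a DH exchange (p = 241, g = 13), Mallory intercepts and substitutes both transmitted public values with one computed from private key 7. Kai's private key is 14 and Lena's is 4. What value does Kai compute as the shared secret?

174

Kai receives Mallory's public value M = 13^7 mod 241 instead of the honest one.
13^1 ≡ 13 (mod 241)
13^2 = (13^1)^2 ≡ 13^2 = 169 ≡ 169 (mod 241)
13^4 = (13^2)^2 ≡ 169^2 = 28561 ≡ 123 (mod 241)
13^7 = 13^4 · 13^2 · 13^1 ≡ 123 · 169 · 13 ≡ 70 (mod 241).
So M = 70. Kai computes K = M^14 mod 241.
70^1 ≡ 70 (mod 241)
70^2 = (70^1)^2 ≡ 70^2 = 4900 ≡ 80 (mod 241)
70^4 = (70^2)^2 ≡ 80^2 = 6400 ≡ 134 (mod 241)
70^8 = (70^4)^2 ≡ 134^2 = 17956 ≡ 122 (mod 241)
70^14 = 70^8 · 70^4 · 70^2 ≡ 122 · 134 · 80 ≡ 174 (mod 241).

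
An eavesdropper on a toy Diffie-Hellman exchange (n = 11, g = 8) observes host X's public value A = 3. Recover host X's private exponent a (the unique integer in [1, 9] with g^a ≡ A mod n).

Try successive powers of 8 modulo 11:
8^1 ≡ 8
8^2 ≡ 9
8^3 ≡ 6
8^4 ≡ 4
8^5 ≡ 10
8^6 ≡ 3
Found: a = 6.

6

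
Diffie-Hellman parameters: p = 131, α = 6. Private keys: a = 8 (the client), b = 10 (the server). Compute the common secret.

The server sends B = α^b mod p = 6^10 mod 131.
6^1 ≡ 6 (mod 131)
6^2 = (6^1)^2 ≡ 6^2 = 36 ≡ 36 (mod 131)
6^4 = (6^2)^2 ≡ 36^2 = 1296 ≡ 117 (mod 131)
6^8 = (6^4)^2 ≡ 117^2 = 13689 ≡ 65 (mod 131)
6^10 = 6^8 · 6^2 ≡ 65 · 36 ≡ 113 (mod 131).
So B = 113. The client then computes K = B^a mod p = 113^8 mod 131.
113^1 ≡ 113 (mod 131)
113^2 = (113^1)^2 ≡ 113^2 = 12769 ≡ 62 (mod 131)
113^4 = (113^2)^2 ≡ 62^2 = 3844 ≡ 45 (mod 131)
113^8 = (113^4)^2 ≡ 45^2 = 2025 ≡ 60 (mod 131)

60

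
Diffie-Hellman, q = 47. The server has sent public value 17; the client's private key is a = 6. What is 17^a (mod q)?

14

Shared key K = 17^6 mod 47.
17^1 ≡ 17 (mod 47)
17^2 = (17^1)^2 ≡ 17^2 = 289 ≡ 7 (mod 47)
17^4 = (17^2)^2 ≡ 7^2 = 49 ≡ 2 (mod 47)
17^6 = 17^4 · 17^2 ≡ 2 · 7 ≡ 14 (mod 47).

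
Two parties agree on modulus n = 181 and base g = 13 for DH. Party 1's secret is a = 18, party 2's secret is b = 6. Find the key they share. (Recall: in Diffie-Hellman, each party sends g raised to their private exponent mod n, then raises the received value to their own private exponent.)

42

Party 1 sends A = g^a mod n = 13^18 mod 181.
13^1 ≡ 13 (mod 181)
13^2 = (13^1)^2 ≡ 13^2 = 169 ≡ 169 (mod 181)
13^4 = (13^2)^2 ≡ 169^2 = 28561 ≡ 144 (mod 181)
13^8 = (13^4)^2 ≡ 144^2 = 20736 ≡ 102 (mod 181)
13^16 = (13^8)^2 ≡ 102^2 = 10404 ≡ 87 (mod 181)
13^18 = 13^16 · 13^2 ≡ 87 · 169 ≡ 42 (mod 181).
So A = 42. Party 2 then computes K = A^b mod n = 42^6 mod 181.
42^1 ≡ 42 (mod 181)
42^2 = (42^1)^2 ≡ 42^2 = 1764 ≡ 135 (mod 181)
42^4 = (42^2)^2 ≡ 135^2 = 18225 ≡ 125 (mod 181)
42^6 = 42^4 · 42^2 ≡ 125 · 135 ≡ 42 (mod 181).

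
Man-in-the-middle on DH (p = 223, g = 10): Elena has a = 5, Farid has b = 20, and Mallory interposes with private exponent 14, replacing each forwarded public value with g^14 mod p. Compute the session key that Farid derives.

Farid receives Mallory's public value M = 10^14 mod 223 instead of the honest one.
10^1 ≡ 10 (mod 223)
10^2 = (10^1)^2 ≡ 10^2 = 100 ≡ 100 (mod 223)
10^4 = (10^2)^2 ≡ 100^2 = 10000 ≡ 188 (mod 223)
10^8 = (10^4)^2 ≡ 188^2 = 35344 ≡ 110 (mod 223)
10^14 = 10^8 · 10^4 · 10^2 ≡ 110 · 188 · 100 ≡ 121 (mod 223).
So M = 121. Farid computes K = M^20 mod 223.
121^1 ≡ 121 (mod 223)
121^2 = (121^1)^2 ≡ 121^2 = 14641 ≡ 146 (mod 223)
121^4 = (121^2)^2 ≡ 146^2 = 21316 ≡ 131 (mod 223)
121^8 = (121^4)^2 ≡ 131^2 = 17161 ≡ 213 (mod 223)
121^16 = (121^8)^2 ≡ 213^2 = 45369 ≡ 100 (mod 223)
121^20 = 121^16 · 121^4 ≡ 100 · 131 ≡ 166 (mod 223).

166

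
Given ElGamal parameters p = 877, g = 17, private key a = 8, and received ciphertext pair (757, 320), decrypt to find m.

Shared mask s = c₁^a mod p = 757^8 mod 877.
757^1 ≡ 757 (mod 877)
757^2 = (757^1)^2 ≡ 757^2 = 573049 ≡ 368 (mod 877)
757^4 = (757^2)^2 ≡ 368^2 = 135424 ≡ 366 (mod 877)
757^8 = (757^4)^2 ≡ 366^2 = 133956 ≡ 652 (mod 877)
So s = 652; s⁻¹ ≡ 343 (mod 877).
m = c₂ · s⁻¹ mod 877 = 320 · 343 mod 877 = 135.

135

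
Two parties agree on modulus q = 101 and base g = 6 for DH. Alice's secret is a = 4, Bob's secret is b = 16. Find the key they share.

Alice sends A = g^a mod q = 6^4 mod 101.
6^1 ≡ 6 (mod 101)
6^2 = (6^1)^2 ≡ 6^2 = 36 ≡ 36 (mod 101)
6^4 = (6^2)^2 ≡ 36^2 = 1296 ≡ 84 (mod 101)
So A = 84. Bob then computes K = A^b mod q = 84^16 mod 101.
84^1 ≡ 84 (mod 101)
84^2 = (84^1)^2 ≡ 84^2 = 7056 ≡ 87 (mod 101)
84^4 = (84^2)^2 ≡ 87^2 = 7569 ≡ 95 (mod 101)
84^8 = (84^4)^2 ≡ 95^2 = 9025 ≡ 36 (mod 101)
84^16 = (84^8)^2 ≡ 36^2 = 1296 ≡ 84 (mod 101)

84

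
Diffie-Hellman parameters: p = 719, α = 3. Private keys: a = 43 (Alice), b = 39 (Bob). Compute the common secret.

120

Alice sends A = α^a mod p = 3^43 mod 719.
3^1 ≡ 3 (mod 719)
3^2 = (3^1)^2 ≡ 3^2 = 9 ≡ 9 (mod 719)
3^4 = (3^2)^2 ≡ 9^2 = 81 ≡ 81 (mod 719)
3^8 = (3^4)^2 ≡ 81^2 = 6561 ≡ 90 (mod 719)
3^16 = (3^8)^2 ≡ 90^2 = 8100 ≡ 191 (mod 719)
3^32 = (3^16)^2 ≡ 191^2 = 36481 ≡ 531 (mod 719)
3^43 = 3^32 · 3^8 · 3^2 · 3^1 ≡ 531 · 90 · 9 · 3 ≡ 444 (mod 719).
So A = 444. Bob then computes K = A^b mod p = 444^39 mod 719.
444^1 ≡ 444 (mod 719)
444^2 = (444^1)^2 ≡ 444^2 = 197136 ≡ 130 (mod 719)
444^4 = (444^2)^2 ≡ 130^2 = 16900 ≡ 363 (mod 719)
444^8 = (444^4)^2 ≡ 363^2 = 131769 ≡ 192 (mod 719)
444^16 = (444^8)^2 ≡ 192^2 = 36864 ≡ 195 (mod 719)
444^32 = (444^16)^2 ≡ 195^2 = 38025 ≡ 637 (mod 719)
444^39 = 444^32 · 444^4 · 444^2 · 444^1 ≡ 637 · 363 · 130 · 444 ≡ 120 (mod 719).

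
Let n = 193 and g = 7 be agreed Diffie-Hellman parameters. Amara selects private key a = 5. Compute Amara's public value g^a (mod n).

16

Public value = 7^5 (mod 193).
7^1 ≡ 7 (mod 193)
7^2 = (7^1)^2 ≡ 7^2 = 49 ≡ 49 (mod 193)
7^4 = (7^2)^2 ≡ 49^2 = 2401 ≡ 85 (mod 193)
7^5 = 7^4 · 7^1 ≡ 85 · 7 ≡ 16 (mod 193).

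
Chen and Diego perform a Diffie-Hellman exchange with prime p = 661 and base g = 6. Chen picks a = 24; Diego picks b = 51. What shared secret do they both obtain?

133

Chen sends A = g^a mod p = 6^24 mod 661.
6^1 ≡ 6 (mod 661)
6^2 = (6^1)^2 ≡ 6^2 = 36 ≡ 36 (mod 661)
6^4 = (6^2)^2 ≡ 36^2 = 1296 ≡ 635 (mod 661)
6^8 = (6^4)^2 ≡ 635^2 = 403225 ≡ 15 (mod 661)
6^16 = (6^8)^2 ≡ 15^2 = 225 ≡ 225 (mod 661)
6^24 = 6^16 · 6^8 ≡ 225 · 15 ≡ 70 (mod 661).
So A = 70. Diego then computes K = A^b mod p = 70^51 mod 661.
70^1 ≡ 70 (mod 661)
70^2 = (70^1)^2 ≡ 70^2 = 4900 ≡ 273 (mod 661)
70^4 = (70^2)^2 ≡ 273^2 = 74529 ≡ 497 (mod 661)
70^8 = (70^4)^2 ≡ 497^2 = 247009 ≡ 456 (mod 661)
70^16 = (70^8)^2 ≡ 456^2 = 207936 ≡ 382 (mod 661)
70^32 = (70^16)^2 ≡ 382^2 = 145924 ≡ 504 (mod 661)
70^51 = 70^32 · 70^16 · 70^2 · 70^1 ≡ 504 · 382 · 273 · 70 ≡ 133 (mod 661).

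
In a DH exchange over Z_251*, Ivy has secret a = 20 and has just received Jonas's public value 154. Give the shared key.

5

Shared key K = 154^20 mod 251.
154^1 ≡ 154 (mod 251)
154^2 = (154^1)^2 ≡ 154^2 = 23716 ≡ 122 (mod 251)
154^4 = (154^2)^2 ≡ 122^2 = 14884 ≡ 75 (mod 251)
154^8 = (154^4)^2 ≡ 75^2 = 5625 ≡ 103 (mod 251)
154^16 = (154^8)^2 ≡ 103^2 = 10609 ≡ 67 (mod 251)
154^20 = 154^16 · 154^4 ≡ 67 · 75 ≡ 5 (mod 251).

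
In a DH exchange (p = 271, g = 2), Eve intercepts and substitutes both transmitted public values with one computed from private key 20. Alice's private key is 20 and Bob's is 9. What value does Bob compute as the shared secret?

28

Bob receives Eve's public value M = 2^20 mod 271 instead of the honest one.
2^1 ≡ 2 (mod 271)
2^2 = (2^1)^2 ≡ 2^2 = 4 ≡ 4 (mod 271)
2^4 = (2^2)^2 ≡ 4^2 = 16 ≡ 16 (mod 271)
2^8 = (2^4)^2 ≡ 16^2 = 256 ≡ 256 (mod 271)
2^16 = (2^8)^2 ≡ 256^2 = 65536 ≡ 225 (mod 271)
2^20 = 2^16 · 2^4 ≡ 225 · 16 ≡ 77 (mod 271).
So M = 77. Bob computes K = M^9 mod 271.
77^1 ≡ 77 (mod 271)
77^2 = (77^1)^2 ≡ 77^2 = 5929 ≡ 238 (mod 271)
77^4 = (77^2)^2 ≡ 238^2 = 56644 ≡ 5 (mod 271)
77^8 = (77^4)^2 ≡ 5^2 = 25 ≡ 25 (mod 271)
77^9 = 77^8 · 77^1 ≡ 25 · 77 ≡ 28 (mod 271).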